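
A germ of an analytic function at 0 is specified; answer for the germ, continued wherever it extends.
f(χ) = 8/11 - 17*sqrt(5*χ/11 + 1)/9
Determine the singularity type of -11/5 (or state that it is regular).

The point is an algebraic (square-root) branch point.

The term (-17/9)*sqrt(1 - χ/(-11/5)) has argument 1 - -11/5/(-11/5) = 0 at -11/5: a square-root (algebraic, two-sheeted) branch point; the remaining terms are analytic or single-valued there.


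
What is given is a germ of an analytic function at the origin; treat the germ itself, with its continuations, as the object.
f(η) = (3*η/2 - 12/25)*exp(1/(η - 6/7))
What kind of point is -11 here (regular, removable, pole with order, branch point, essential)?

There is no denominator, hence no pole anywhere.
The essential point of exp(1/(η - (6/7))) is 6/7, not -11.
So the germ continues analytically to -11.

The point is a regular point.


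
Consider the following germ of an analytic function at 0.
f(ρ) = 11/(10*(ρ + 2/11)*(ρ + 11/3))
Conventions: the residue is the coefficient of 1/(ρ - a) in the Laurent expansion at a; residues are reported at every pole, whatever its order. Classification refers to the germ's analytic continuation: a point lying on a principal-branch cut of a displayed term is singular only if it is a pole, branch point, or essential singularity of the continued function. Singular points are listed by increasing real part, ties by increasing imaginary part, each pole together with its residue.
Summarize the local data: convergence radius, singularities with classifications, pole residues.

Denominator factor (ρ + 2/11): pole of order 1 at -2/11, modulus 2/11.
Denominator factor (ρ + 11/3): pole of order 1 at -11/3, modulus 11/3.
The radius of convergence is the smallest modulus among the singular points: 2/11.
At the order-1 pole -11/3 set g(ρ) = (ρ - (-11/3))*f(ρ) = 11/(10*(ρ + 2/11)).
Simple pole: residue = g(a) at a = -11/3, which is -363/1150.
At the order-1 pole -2/11 set g(ρ) = (ρ - (-2/11))*f(ρ) = 11/(10*(ρ + 11/3)).
Simple pole: residue = g(a) at a = -2/11, which is 363/1150.
List the singular points by increasing real part (a conjugate pair: the negative imaginary part first).

Radius of convergence at 0: 2/11.
At -11/3: a pole of order 1; residue -363/1150.
At -2/11: a pole of order 1; residue 363/1150.


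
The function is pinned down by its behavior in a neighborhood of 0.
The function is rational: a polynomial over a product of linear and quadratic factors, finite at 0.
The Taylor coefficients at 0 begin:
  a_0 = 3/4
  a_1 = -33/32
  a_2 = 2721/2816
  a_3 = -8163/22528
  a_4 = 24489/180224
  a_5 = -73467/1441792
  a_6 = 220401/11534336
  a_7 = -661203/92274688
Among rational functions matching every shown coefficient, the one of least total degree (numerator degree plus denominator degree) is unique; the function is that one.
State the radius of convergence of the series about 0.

No rational of total degree below 3 reproduces all 8 coefficients; solving the [2/1] Pade equations on them gives f(ω) = (17*ω**2/11 - 2*ω + 2)/(ω + 8/3), whose expansion matches every shown term.
Denominator factor (ω + 8/3): pole of order 1 at -8/3, modulus 8/3.
The radius of convergence is the smallest modulus among the singular points: 8/3.

The radius of convergence is 8/3.


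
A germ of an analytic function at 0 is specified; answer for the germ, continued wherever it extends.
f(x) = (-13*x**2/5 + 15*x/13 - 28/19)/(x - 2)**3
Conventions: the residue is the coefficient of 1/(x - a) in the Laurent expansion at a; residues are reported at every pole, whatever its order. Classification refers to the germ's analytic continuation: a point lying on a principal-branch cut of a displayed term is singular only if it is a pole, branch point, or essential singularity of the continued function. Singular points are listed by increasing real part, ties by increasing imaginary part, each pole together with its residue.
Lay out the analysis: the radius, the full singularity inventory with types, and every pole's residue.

Radius of convergence at 0: 2.
At 2: a pole of order 3; residue -13/5.

Denominator factor (x - 2)^3: pole of order 3 at 2, modulus 2.
The radius of convergence is the smallest modulus among the singular points: 2.
At the order-3 pole 2 set g(x) = (x - (2))^3*f(x) = -13*x**2/5 + 15*x/13 - 28/19.
Order-3 pole: residue = g''(a)/2; g''(2) = -26/5, so the residue is -13/5.


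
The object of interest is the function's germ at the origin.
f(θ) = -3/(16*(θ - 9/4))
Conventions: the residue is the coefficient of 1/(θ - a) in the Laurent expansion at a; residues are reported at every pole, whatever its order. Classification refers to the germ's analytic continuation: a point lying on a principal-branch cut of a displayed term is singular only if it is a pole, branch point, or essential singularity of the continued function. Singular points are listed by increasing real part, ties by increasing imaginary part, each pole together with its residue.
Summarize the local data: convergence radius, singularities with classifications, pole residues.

Radius of convergence at 0: 9/4.
At 9/4: a pole of order 1; residue -3/16.

Denominator factor (θ - 9/4): pole of order 1 at 9/4, modulus 9/4.
The radius of convergence is the smallest modulus among the singular points: 9/4.
At the order-1 pole 9/4 set g(θ) = (θ - (9/4))*f(θ) = -3/16.
Simple pole: residue = g(a) at a = 9/4, which is -3/16.


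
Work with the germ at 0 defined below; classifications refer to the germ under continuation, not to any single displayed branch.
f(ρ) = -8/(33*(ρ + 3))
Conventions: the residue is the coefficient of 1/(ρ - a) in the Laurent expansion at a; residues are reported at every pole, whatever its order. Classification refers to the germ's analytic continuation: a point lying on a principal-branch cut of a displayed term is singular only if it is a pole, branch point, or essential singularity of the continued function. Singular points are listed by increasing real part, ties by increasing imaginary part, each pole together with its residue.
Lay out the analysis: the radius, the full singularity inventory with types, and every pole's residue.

Denominator factor (ρ + 3): pole of order 1 at -3, modulus 3.
The radius of convergence is the smallest modulus among the singular points: 3.
At the order-1 pole -3 set g(ρ) = (ρ - (-3))*f(ρ) = -8/33.
Simple pole: residue = g(a) at a = -3, which is -8/33.

Radius of convergence at 0: 3.
At -3: a pole of order 1; residue -8/33.


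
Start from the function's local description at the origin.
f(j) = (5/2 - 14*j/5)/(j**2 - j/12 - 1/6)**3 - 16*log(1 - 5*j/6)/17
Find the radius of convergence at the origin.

Denominator factor (j**2 - j/12 - 1/6)^3: discriminant 97/144, real irrational roots 1/24 + (1/24)*sqrt(97) and 1/24 - (1/24)*sqrt(97); poles of order 3, moduli 1/24 + (1/24)*sqrt(97) and -1/24 + (1/24)*sqrt(97).
Branch term (-16/17)*log(1 - j/(6/5)): its argument vanishes at j = 6/5, a logarithmic branch point, modulus 6/5.
The radius of convergence is the smallest modulus among the singular points: -1/24 + (1/24)*sqrt(97).

The radius of convergence is -1/24 + (1/24)*sqrt(97).


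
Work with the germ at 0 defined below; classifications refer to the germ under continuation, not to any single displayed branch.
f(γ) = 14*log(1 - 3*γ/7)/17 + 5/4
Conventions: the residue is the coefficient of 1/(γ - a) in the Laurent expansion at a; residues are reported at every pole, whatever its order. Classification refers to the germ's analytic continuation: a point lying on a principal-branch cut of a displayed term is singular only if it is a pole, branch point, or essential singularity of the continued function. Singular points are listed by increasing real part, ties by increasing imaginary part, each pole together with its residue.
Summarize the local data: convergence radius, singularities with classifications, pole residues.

Radius of convergence at 0: 7/3.
At 7/3: a logarithmic branch point.

Branch term (14/17)*log(1 - γ/(7/3)): its argument vanishes at γ = 7/3, a logarithmic branch point, modulus 7/3.
The radius of convergence is the smallest modulus among the singular points: 7/3.


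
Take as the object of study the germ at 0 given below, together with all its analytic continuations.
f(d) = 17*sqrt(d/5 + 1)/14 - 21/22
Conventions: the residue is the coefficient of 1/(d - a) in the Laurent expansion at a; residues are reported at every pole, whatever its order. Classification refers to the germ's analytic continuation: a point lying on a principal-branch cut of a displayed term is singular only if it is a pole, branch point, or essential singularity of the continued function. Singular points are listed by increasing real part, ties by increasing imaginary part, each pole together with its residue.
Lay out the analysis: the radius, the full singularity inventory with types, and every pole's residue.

Radius of convergence at 0: 5.
At -5: an algebraic (square-root) branch point.

Branch term (17/14)*sqrt(1 - d/(-5)): its argument vanishes at d = -5, a square-root branch point, modulus 5.
The radius of convergence is the smallest modulus among the singular points: 5.


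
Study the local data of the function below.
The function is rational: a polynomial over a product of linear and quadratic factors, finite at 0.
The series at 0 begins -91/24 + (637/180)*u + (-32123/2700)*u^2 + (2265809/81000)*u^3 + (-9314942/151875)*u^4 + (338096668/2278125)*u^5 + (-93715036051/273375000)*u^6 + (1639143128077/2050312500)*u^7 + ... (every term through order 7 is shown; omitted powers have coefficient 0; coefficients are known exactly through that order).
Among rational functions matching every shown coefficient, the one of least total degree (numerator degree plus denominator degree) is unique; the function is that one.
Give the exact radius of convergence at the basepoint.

No rational of total degree below 3 reproduces all 8 coefficients; solving the [0/3] Pade equations on them gives f(u) = -13/(8*(u + 3/7)*(u**2 - 7*u/5 + 1)), whose expansion matches every shown term.
Denominator factor (u**2 - 7*u/5 + 1): discriminant -51/25, complex-conjugate roots (7/10) + ((1/10)*sqrt(51))*i and (7/10) - ((1/10)*sqrt(51))*i; poles of order 1, moduli 1 and 1.
Denominator factor (u + 3/7): pole of order 1 at -3/7, modulus 3/7.
The radius of convergence is the smallest modulus among the singular points: 3/7.

The radius of convergence is 3/7.


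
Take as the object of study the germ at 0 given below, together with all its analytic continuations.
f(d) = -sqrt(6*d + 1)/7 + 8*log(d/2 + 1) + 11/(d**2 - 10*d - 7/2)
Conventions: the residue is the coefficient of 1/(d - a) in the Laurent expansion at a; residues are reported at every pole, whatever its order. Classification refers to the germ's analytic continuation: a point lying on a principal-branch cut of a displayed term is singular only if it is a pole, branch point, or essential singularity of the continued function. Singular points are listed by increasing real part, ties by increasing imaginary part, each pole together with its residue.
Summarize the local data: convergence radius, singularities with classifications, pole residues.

Denominator factor (d**2 - 10*d - 7/2): discriminant 114, real irrational roots 5 + (1/2)*sqrt(114) and 5 - (1/2)*sqrt(114); poles of order 1, moduli 5 + (1/2)*sqrt(114) and -5 + (1/2)*sqrt(114).
Branch term (8)*log(1 - d/(-2)): its argument vanishes at d = -2, a logarithmic branch point, modulus 2.
Branch term (-1/7)*sqrt(1 - d/(-1/6)): its argument vanishes at d = -1/6, a square-root branch point, modulus 1/6.
The radius of convergence is the smallest modulus among the singular points: 1/6.
The branch terms are analytic at 5 - (1/2)*sqrt(114) and contribute nothing to the residue; only the rational part matters.
The factor d**2 - 10*d - 7/2 splits as (d - a)(d - a') with a = 5 - (1/2)*sqrt(114), a' = 5 + (1/2)*sqrt(114). At the order-1 pole a set g(d) = (d - a)*(rational part) = [11] / (d - a').
Simple pole: residue = g(a) at a = 5 - (1/2)*sqrt(114), which is -(11/114)*sqrt(114).
The branch terms are analytic at 5 + (1/2)*sqrt(114) and contribute nothing to the residue; only the rational part matters.
The factor d**2 - 10*d - 7/2 splits as (d - a)(d - a') with a = 5 + (1/2)*sqrt(114), a' = 5 - (1/2)*sqrt(114). At the order-1 pole a set g(d) = (d - a)*(rational part) = [11] / (d - a').
Simple pole: residue = g(a) at a = 5 + (1/2)*sqrt(114), which is (11/114)*sqrt(114).
List the singular points by increasing real part (a conjugate pair: the negative imaginary part first).

Radius of convergence at 0: 1/6.
At -2: a logarithmic branch point.
At 5 - (1/2)*sqrt(114): a pole of order 1; residue -(11/114)*sqrt(114).
At -1/6: an algebraic (square-root) branch point.
At 5 + (1/2)*sqrt(114): a pole of order 1; residue (11/114)*sqrt(114).


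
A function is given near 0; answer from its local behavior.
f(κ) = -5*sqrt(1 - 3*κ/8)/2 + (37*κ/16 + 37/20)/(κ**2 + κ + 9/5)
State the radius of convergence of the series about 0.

The radius of convergence is (3/5)*sqrt(5).

Denominator factor (κ**2 + κ + 9/5): discriminant -31/5, complex-conjugate roots (-1/2) + ((1/10)*sqrt(155))*i and (-1/2) - ((1/10)*sqrt(155))*i; poles of order 1, moduli (3/5)*sqrt(5) and (3/5)*sqrt(5).
Branch term (-5/2)*sqrt(1 - κ/(8/3)): its argument vanishes at κ = 8/3, a square-root branch point, modulus 8/3.
The radius of convergence is the smallest modulus among the singular points: (3/5)*sqrt(5).


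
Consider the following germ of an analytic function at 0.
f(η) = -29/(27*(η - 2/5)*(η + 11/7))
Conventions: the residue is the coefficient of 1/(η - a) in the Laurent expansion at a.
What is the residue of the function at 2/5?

The residue is -1015/1863.

At the order-1 pole 2/5 set g(η) = (η - (2/5))*f(η) = -29/(27*(η + 11/7)).
Simple pole: residue = g(a) at a = 2/5, which is -1015/1863.


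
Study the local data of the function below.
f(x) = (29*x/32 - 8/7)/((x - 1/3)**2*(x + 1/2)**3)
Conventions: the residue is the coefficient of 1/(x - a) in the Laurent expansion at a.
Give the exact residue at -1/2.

The residue is -23787/3500.

At the order-3 pole -1/2 set g(x) = (x - (-1/2))^3*f(x) = (29*x/32 - 8/7)/(x - 1/3)**2.
Order-3 pole: residue = g''(a)/2; g''(-1/2) = -23787/1750, so the residue is -23787/3500.


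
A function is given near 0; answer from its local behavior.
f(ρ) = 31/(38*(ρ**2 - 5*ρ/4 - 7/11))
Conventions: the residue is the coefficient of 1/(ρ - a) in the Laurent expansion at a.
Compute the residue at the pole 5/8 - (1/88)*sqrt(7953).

The residue is -(62/13737)*sqrt(7953).

The factor ρ**2 - 5*ρ/4 - 7/11 splits as (ρ - a)(ρ - a') with a = 5/8 - (1/88)*sqrt(7953), a' = 5/8 + (1/88)*sqrt(7953). At the order-1 pole a set g(ρ) = (ρ - a)*f(ρ) = [31/38] / (ρ - a').
Simple pole: residue = g(a) at a = 5/8 - (1/88)*sqrt(7953), which is -(62/13737)*sqrt(7953).


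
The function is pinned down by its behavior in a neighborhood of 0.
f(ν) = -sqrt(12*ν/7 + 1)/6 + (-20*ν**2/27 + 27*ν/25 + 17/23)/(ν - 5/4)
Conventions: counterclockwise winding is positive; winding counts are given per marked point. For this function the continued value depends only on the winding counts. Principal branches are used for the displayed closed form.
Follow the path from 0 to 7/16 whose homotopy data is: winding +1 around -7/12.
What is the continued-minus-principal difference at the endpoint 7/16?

Continued minus principal equals (1/6)*sqrt(7).

The rational part is single-valued and drops out of the difference; each branch term changes only by its own monodromy.
(-1/6)*sqrt(1 - ν/(-7/12)): winding +1 is odd, the square root flips sign, contributing -2*(-1/6)*sqrt(1 - (7/16)/(-7/12)) = -2*(-1/6)*sqrt(7/4) = (1/6)*sqrt(7).
Summing the contributions at ν = 7/16 gives (1/6)*sqrt(7).


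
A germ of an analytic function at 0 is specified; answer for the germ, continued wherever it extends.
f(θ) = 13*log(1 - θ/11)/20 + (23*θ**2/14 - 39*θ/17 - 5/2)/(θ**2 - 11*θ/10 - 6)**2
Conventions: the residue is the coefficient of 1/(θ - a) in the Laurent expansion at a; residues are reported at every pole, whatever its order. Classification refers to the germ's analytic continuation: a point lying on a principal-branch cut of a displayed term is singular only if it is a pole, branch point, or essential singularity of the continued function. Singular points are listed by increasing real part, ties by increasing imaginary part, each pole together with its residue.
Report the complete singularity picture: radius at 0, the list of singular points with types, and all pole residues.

Radius of convergence at 0: -11/20 + (1/20)*sqrt(2521).
At 11/20 - (1/20)*sqrt(2521): a pole of order 2; residue -(3241300/756297479)*sqrt(2521).
At 11/20 + (1/20)*sqrt(2521): a pole of order 2; residue (3241300/756297479)*sqrt(2521).
At 11: a logarithmic branch point.


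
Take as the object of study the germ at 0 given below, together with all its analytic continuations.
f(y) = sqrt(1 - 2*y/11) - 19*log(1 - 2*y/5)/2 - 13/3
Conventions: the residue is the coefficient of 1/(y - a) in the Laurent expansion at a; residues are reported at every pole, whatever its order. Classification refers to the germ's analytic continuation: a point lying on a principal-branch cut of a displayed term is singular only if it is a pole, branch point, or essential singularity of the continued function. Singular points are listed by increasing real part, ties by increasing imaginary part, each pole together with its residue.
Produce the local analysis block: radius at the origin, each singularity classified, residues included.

Radius of convergence at 0: 5/2.
At 5/2: a logarithmic branch point.
At 11/2: an algebraic (square-root) branch point.

Branch term (1)*sqrt(1 - y/(11/2)): its argument vanishes at y = 11/2, a square-root branch point, modulus 11/2.
Branch term (-19/2)*log(1 - y/(5/2)): its argument vanishes at y = 5/2, a logarithmic branch point, modulus 5/2.
The radius of convergence is the smallest modulus among the singular points: 5/2.
List the singular points by increasing real part (a conjugate pair: the negative imaginary part first).


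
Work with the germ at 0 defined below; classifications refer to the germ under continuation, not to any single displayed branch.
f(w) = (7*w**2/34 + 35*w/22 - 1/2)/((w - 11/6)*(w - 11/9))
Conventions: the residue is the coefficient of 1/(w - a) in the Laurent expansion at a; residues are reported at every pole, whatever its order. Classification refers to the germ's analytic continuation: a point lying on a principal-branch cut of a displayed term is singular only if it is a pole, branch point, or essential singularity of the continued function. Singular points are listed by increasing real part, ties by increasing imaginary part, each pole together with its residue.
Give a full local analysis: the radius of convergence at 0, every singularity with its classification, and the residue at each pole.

Denominator factor (w - 11/6): pole of order 1 at 11/6, modulus 11/6.
Denominator factor (w - 11/9): pole of order 1 at 11/9, modulus 11/9.
The radius of convergence is the smallest modulus among the singular points: 11/9.
At the order-1 pole 11/9 set g(w) = (w - (11/9))*f(w) = (7*w**2/34 + 35*w/22 - 1/2)/(w - 11/6).
Simple pole: residue = g(a) at a = 11/9, which is -4825/1683.
At the order-1 pole 11/6 set g(w) = (w - (11/6))*f(w) = (7*w**2/34 + 35*w/22 - 1/2)/(w - 11/9).
Simple pole: residue = g(a) at a = 11/6, which is 3805/748.
List the singular points by increasing real part (a conjugate pair: the negative imaginary part first).

Radius of convergence at 0: 11/9.
At 11/9: a pole of order 1; residue -4825/1683.
At 11/6: a pole of order 1; residue 3805/748.


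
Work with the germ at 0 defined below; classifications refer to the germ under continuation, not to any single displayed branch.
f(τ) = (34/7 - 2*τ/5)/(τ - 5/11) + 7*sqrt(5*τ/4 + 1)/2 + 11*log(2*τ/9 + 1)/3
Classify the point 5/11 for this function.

The denominator factor τ - 5/11 vanishes at 5/11 and appears to the power 1; the numerator there equals 360/77, nonzero, and no other factor vanishes.
The branch terms are analytic at this point.
Hence a pole whose order is the multiplicity, 1.

The point is a pole of order 1.


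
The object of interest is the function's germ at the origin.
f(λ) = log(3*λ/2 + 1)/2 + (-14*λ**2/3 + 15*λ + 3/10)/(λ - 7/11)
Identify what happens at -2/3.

The term (1/2)*log(1 - λ/(-2/3)) has argument 1 - -2/3/(-2/3) = 0 at -2/3: a logarithmic (infinitely-sheeted) branch point; the remaining terms are analytic or single-valued there.

The point is a logarithmic branch point.


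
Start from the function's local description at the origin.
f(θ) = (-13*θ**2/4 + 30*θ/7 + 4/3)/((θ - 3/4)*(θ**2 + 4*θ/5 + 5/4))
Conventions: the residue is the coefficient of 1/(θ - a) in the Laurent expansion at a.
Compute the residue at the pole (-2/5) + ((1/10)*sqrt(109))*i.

The residue is (-17741/8106) - ((150113/1767108)*sqrt(109))*i.


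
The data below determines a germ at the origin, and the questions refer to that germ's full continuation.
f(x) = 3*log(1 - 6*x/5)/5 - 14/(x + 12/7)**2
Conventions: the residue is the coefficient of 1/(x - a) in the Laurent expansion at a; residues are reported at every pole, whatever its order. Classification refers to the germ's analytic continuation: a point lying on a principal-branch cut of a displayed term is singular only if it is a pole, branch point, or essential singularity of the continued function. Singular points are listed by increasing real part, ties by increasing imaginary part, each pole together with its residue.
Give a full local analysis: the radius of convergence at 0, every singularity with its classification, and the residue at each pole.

Denominator factor (x + 12/7)^2: pole of order 2 at -12/7, modulus 12/7.
Branch term (3/5)*log(1 - x/(5/6)): its argument vanishes at x = 5/6, a logarithmic branch point, modulus 5/6.
The radius of convergence is the smallest modulus among the singular points: 5/6.
The branch term is analytic at -12/7 and contributes nothing to the residue; only the rational part matters.
At the order-2 pole -12/7 set g(x) = (x - (-12/7))^2*(rational part) = -14.
Order-2 pole: residue = g'(a); g'(-12/7) = 0, so the residue is 0.
List the singular points by increasing real part (a conjugate pair: the negative imaginary part first).

Radius of convergence at 0: 5/6.
At -12/7: a pole of order 2; residue 0.
At 5/6: a logarithmic branch point.


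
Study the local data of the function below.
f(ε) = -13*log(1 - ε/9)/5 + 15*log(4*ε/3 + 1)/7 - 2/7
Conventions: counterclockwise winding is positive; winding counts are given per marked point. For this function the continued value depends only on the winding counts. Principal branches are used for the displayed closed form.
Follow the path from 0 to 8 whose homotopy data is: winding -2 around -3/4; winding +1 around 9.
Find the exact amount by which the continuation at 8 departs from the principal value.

The rational part is single-valued and drops out of the difference; each branch term changes only by its own monodromy.
(15/7)*log(1 - ε/(-3/4)): each positive loop around -3/4 adds 2*pi*i to the log, so winding -2 contributes (15/7)*(-2)*2*pi*i = -(60/7)*pi*i.
(-13/5)*log(1 - ε/(9)): each positive loop around 9 adds 2*pi*i to the log, so winding +1 contributes (-13/5)*(1)*2*pi*i = -(26/5)*pi*i.
Summing the contributions at ε = 8 gives -(482/35)*pi*i.

Continued minus principal equals -(482/35)*pi*i.


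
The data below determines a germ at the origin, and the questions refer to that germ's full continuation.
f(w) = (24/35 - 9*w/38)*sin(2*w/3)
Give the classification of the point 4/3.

There is no denominator, hence no pole anywhere.
The factor sin(2*w/3) is entire.
So the germ continues analytically to 4/3.

The point is a regular point.


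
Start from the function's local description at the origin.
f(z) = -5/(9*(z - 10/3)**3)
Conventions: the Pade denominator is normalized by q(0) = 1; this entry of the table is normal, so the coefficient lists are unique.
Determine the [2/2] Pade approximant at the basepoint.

Taylor coefficients needed (expand at 0): a_0 = 3/200, a_1 = 27/2000, a_2 = 81/10000, a_3 = 81/20000, a_4 = 729/400000.
Write the denominator as Q(z) = 1 + q1*z + q2*z^2. Requiring Q*f - P = O(z^5) with deg P <= 2 kills the coefficients of z^3..z^4 in Q*f:
  z^3: a_3 + q1*a_2 + q2*a_1 = 0, i.e. 81/20000 + (81/10000)*q1 + (27/2000)*q2 = 0.
  z^4: a_4 + q1*a_3 + q2*a_2 = 0, i.e. 729/400000 + (81/20000)*q1 + (81/10000)*q2 = 0.
Solving this linear system: q1 = -3/4, q2 = 3/20.
The numerator is Q*f truncated at degree 2: P0 = a_0 = 3/200; P1 = a_1 + q1*a_0 = 9/4000; P2 = a_2 + q1*a_1 + q2*a_0 = 9/40000.

The Pade approximant has numerator coefficients [3/200, 9/4000, 9/40000]; denominator coefficients [1, -3/4, 3/20].


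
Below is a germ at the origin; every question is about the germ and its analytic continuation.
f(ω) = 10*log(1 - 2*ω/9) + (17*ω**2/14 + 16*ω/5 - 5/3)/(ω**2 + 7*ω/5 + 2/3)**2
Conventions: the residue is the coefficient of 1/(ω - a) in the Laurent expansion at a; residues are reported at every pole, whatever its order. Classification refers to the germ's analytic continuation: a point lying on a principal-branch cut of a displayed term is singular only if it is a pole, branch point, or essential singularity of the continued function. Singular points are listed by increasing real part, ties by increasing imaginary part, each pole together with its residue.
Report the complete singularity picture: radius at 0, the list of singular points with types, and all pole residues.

Radius of convergence at 0: (1/3)*sqrt(6).
At (-7/10) - ((1/30)*sqrt(159))*i: a pole of order 2; residue -((16260/19663)*sqrt(159))*i.
At (-7/10) + ((1/30)*sqrt(159))*i: a pole of order 2; residue ((16260/19663)*sqrt(159))*i.
At 9/2: a logarithmic branch point.


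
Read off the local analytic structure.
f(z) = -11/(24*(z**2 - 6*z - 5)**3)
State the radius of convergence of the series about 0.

The radius of convergence is -3 + sqrt(14).

Denominator factor (z**2 - 6*z - 5)^3: discriminant 56, real irrational roots 3 + sqrt(14) and 3 - sqrt(14); poles of order 3, moduli 3 + sqrt(14) and -3 + sqrt(14).
The radius of convergence is the smallest modulus among the singular points: -3 + sqrt(14).


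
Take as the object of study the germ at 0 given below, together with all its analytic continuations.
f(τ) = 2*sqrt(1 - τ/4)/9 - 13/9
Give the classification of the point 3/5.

The point is a regular point.

There is no denominator, hence no pole anywhere.
Branch term sqrt(1 - τ/(4)): argument at 3/5 is 17/20, nonzero, so 3/5 is not its branch point (a point on a principal cut is still regular for the continued germ).
So the germ continues analytically to 3/5.


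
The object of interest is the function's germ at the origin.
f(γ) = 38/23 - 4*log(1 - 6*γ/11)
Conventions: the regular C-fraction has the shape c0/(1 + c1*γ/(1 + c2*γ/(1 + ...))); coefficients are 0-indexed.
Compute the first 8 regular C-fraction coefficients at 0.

Taylor coefficients (expand at 0): a_0 = 38/23, a_1 = 24/11, a_2 = 72/121, a_3 = 288/1331, a_4 = 1296/14641, a_5 = 31104/805255, a_6 = 31104/1771561, a_7 = 1119744/136410197.
c0 = a_0 = 38/23. Peel one level at a time: if S = 1 + c*γ/S' with S'(0) = 1, then c is the γ-coefficient of S and S' = c*γ/(S - 1).
S_1 = c0/f = 1 + (-276/209)*γ + (60444/43681)*γ^2 + ...; c1 = -276/209.
S_2 = c1*γ/(S_1 - 1) = 1 + (219/209)*γ + (-3/121)*γ^2 + ...; c2 = 219/209.
S_3 = c2*γ/(S_2 - 1) = 1 + (19/803)*γ + (4522/644809)*γ^2 + ...; c3 = 19/803.
S_4 = c3*γ/(S_3 - 1) = 1 + (-238/803)*γ + (-12/605)*γ^2 + ...; c4 = -238/803.
S_5 = c4*γ/(S_4 - 1) = 1 + (-438/6545)*γ + (-589986/42837025)*γ^2 + ...; c5 = -438/6545.
S_6 = c5*γ/(S_5 - 1) = 1 + (-1347/6545)*γ + (-81/4235)*γ^2 + ...; c6 = -1347/6545.
S_7 = c6*γ/(S_6 - 1) = 1 + (-459/4939)*γ + ...; c7 = -459/4939.

The regular C-fraction coefficients are [38/23, -276/209, 219/209, 19/803, -238/803, -438/6545, -1347/6545, -459/4939].


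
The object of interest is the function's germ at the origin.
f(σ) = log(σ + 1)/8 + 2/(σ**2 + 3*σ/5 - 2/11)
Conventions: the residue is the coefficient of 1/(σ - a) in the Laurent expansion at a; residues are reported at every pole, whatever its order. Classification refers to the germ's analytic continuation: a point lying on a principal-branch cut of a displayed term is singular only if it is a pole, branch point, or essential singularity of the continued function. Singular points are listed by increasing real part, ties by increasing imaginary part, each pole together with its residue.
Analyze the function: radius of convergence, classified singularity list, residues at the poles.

Denominator factor (σ**2 + 3*σ/5 - 2/11): discriminant 299/275, real irrational roots -3/10 + (1/110)*sqrt(3289) and -3/10 - (1/110)*sqrt(3289); poles of order 1, moduli -3/10 + (1/110)*sqrt(3289) and 3/10 + (1/110)*sqrt(3289).
Branch term (1/8)*log(1 - σ/(-1)): its argument vanishes at σ = -1, a logarithmic branch point, modulus 1.
The radius of convergence is the smallest modulus among the singular points: -3/10 + (1/110)*sqrt(3289).
The branch term is analytic at -3/10 - (1/110)*sqrt(3289) and contributes nothing to the residue; only the rational part matters.
The factor σ**2 + 3*σ/5 - 2/11 splits as (σ - a)(σ - a') with a = -3/10 - (1/110)*sqrt(3289), a' = -3/10 + (1/110)*sqrt(3289). At the order-1 pole a set g(σ) = (σ - a)*(rational part) = [2] / (σ - a').
Simple pole: residue = g(a) at a = -3/10 - (1/110)*sqrt(3289), which is -(10/299)*sqrt(3289).
The branch term is analytic at -3/10 + (1/110)*sqrt(3289) and contributes nothing to the residue; only the rational part matters.
The factor σ**2 + 3*σ/5 - 2/11 splits as (σ - a)(σ - a') with a = -3/10 + (1/110)*sqrt(3289), a' = -3/10 - (1/110)*sqrt(3289). At the order-1 pole a set g(σ) = (σ - a)*(rational part) = [2] / (σ - a').
Simple pole: residue = g(a) at a = -3/10 + (1/110)*sqrt(3289), which is (10/299)*sqrt(3289).
List the singular points by increasing real part (a conjugate pair: the negative imaginary part first).

Radius of convergence at 0: -3/10 + (1/110)*sqrt(3289).
At -1: a logarithmic branch point.
At -3/10 - (1/110)*sqrt(3289): a pole of order 1; residue -(10/299)*sqrt(3289).
At -3/10 + (1/110)*sqrt(3289): a pole of order 1; residue (10/299)*sqrt(3289).


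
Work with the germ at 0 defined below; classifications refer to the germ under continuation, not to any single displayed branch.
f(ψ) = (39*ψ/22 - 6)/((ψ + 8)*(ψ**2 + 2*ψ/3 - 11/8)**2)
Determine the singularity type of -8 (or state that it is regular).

The denominator factor ψ + 8 vanishes at -8 and appears to the power 1; the numerator there equals -222/11, nonzero, and no other factor vanishes.
Hence a pole whose order is the multiplicity, 1.

The point is a pole of order 1.


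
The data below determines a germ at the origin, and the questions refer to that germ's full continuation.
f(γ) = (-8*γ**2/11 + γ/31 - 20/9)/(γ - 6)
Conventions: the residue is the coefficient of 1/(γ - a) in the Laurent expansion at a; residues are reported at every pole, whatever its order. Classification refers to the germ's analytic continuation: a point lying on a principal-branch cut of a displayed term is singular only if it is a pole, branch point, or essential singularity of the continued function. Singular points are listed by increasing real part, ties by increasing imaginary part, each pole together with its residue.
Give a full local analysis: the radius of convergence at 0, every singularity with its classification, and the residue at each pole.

Radius of convergence at 0: 6.
At 6: a pole of order 1; residue -86578/3069.

Denominator factor (γ - 6): pole of order 1 at 6, modulus 6.
The radius of convergence is the smallest modulus among the singular points: 6.
At the order-1 pole 6 set g(γ) = (γ - (6))*f(γ) = -8*γ**2/11 + γ/31 - 20/9.
Simple pole: residue = g(a) at a = 6, which is -86578/3069.


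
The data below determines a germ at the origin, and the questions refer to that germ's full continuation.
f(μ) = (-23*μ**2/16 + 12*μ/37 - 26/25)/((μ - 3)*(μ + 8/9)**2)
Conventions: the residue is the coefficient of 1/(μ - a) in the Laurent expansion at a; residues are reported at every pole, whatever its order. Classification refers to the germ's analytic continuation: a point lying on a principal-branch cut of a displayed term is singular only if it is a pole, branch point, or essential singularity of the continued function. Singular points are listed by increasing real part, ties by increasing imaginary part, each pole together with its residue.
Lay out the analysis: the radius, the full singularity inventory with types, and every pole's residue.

Denominator factor (μ - 3): pole of order 1 at 3, modulus 3.
Denominator factor (μ + 8/9)^2: pole of order 2 at -8/9, modulus 8/9.
The radius of convergence is the smallest modulus among the singular points: 8/9.
At the order-2 pole -8/9 set g(μ) = (μ - (-8/9))^2*f(μ) = (-23*μ**2/16 + 12*μ/37 - 26/25)/(μ - 3).
Order-2 pole: residue = g'(a); g'(-8/9) = -654503/1133125, so the residue is -654503/1133125.
At the order-1 pole 3 set g(μ) = (μ - (3))*f(μ) = (-23*μ**2/16 + 12*μ/37 - 26/25)/(μ + 8/9)**2.
Simple pole: residue = g(a) at a = 3, which is -15589827/18130000.
List the singular points by increasing real part (a conjugate pair: the negative imaginary part first).

Radius of convergence at 0: 8/9.
At -8/9: a pole of order 2; residue -654503/1133125.
At 3: a pole of order 1; residue -15589827/18130000.


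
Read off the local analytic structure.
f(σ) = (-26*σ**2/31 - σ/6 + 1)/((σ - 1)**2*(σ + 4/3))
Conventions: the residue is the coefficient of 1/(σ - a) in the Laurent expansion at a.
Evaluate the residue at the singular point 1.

At the order-2 pole 1 set g(σ) = (σ - (1))^2*f(σ) = (-26*σ**2/31 - σ/6 + 1)/(σ + 4/3).
Order-2 pole: residue = g'(a); g'(1) = -1199/1519, so the residue is -1199/1519.

The residue is -1199/1519.


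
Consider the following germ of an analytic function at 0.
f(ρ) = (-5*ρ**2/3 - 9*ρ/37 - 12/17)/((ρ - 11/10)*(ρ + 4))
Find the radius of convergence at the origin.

Denominator factor (ρ + 4): pole of order 1 at -4, modulus 4.
Denominator factor (ρ - 11/10): pole of order 1 at 11/10, modulus 11/10.
The radius of convergence is the smallest modulus among the singular points: 11/10.

The radius of convergence is 11/10.


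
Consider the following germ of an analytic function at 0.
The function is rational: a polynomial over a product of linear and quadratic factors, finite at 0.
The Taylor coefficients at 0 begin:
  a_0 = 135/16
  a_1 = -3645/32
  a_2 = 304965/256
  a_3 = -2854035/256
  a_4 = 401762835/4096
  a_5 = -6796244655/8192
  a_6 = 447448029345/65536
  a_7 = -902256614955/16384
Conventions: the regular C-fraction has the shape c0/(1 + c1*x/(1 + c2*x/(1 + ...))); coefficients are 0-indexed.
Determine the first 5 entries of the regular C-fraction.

Taylor coefficients (read off): a_0 = 135/16, a_1 = -3645/32, a_2 = 304965/256, a_3 = -2854035/256, a_4 = 401762835/4096.
c0 = a_0 = 135/16. Peel one level at a time: if S = 1 + c*x/S' with S'(0) = 1, then c is the x-coefficient of S and S' = c*x/(S - 1).
S_1 = c0/f = 1 + (27/2)*x + (657/16)*x^2 + ...; c1 = 27/2.
S_2 = c1*x/(S_1 - 1) = 1 + (-73/24)*x + (6625/576)*x^2 + ...; c2 = -73/24.
S_3 = c2*x/(S_2 - 1) = 1 + (6625/1752)*x + (2259/5329)*x^2 + ...; c3 = 6625/1752.
S_4 = c3*x/(S_3 - 1) = 1 + (-54216/483625)*x + ...; c4 = -54216/483625.

The regular C-fraction coefficients are [135/16, 27/2, -73/24, 6625/1752, -54216/483625].


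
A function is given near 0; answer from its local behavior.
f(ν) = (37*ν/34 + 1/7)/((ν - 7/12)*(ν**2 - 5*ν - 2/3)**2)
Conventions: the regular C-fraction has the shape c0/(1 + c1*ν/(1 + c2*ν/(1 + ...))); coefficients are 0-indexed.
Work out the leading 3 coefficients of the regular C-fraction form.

The regular C-fraction coefficients are [-27/49, 1349/238, 63286/22933].

Taylor coefficients (expand at 0): a_0 = -27/49, a_1 = 36423/11662, a_2 = -4297455/163268.
c0 = a_0 = -27/49. Peel one level at a time: if S = 1 + c*ν/S' with S'(0) = 1, then c is the ν-coefficient of S and S' = c*ν/(S - 1).
S_1 = c0/f = 1 + (1349/238)*ν + (-31643/2023)*ν^2 + ...; c1 = 1349/238.
S_2 = c1*ν/(S_1 - 1) = 1 + (63286/22933)*ν + ...; c2 = 63286/22933.


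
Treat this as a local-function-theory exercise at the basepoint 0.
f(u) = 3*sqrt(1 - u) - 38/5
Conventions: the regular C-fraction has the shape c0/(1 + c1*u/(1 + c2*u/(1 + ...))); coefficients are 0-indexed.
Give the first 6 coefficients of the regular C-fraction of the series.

Taylor coefficients (expand at 0): a_0 = -23/5, a_1 = -3/2, a_2 = -3/8, a_3 = -3/16, a_4 = -15/128, a_5 = -21/256.
c0 = a_0 = -23/5. Peel one level at a time: if S = 1 + c*u/S' with S'(0) = 1, then c is the u-coefficient of S and S' = c*u/(S - 1).
S_1 = c0/f = 1 + (-15/46)*u + (105/4232)*u^2 + ...; c1 = -15/46.
S_2 = c1*u/(S_1 - 1) = 1 + (7/92)*u + (-1/16)*u^2 + ...; c2 = 7/92.
S_3 = c2*u/(S_2 - 1) = 1 + (23/28)*u + (851/784)*u^2 + ...; c3 = 23/28.
S_4 = c3*u/(S_3 - 1) = 1 + (-37/28)*u + (-1/16)*u^2 + ...; c4 = -37/28.
S_5 = c4*u/(S_4 - 1) = 1 + (-7/148)*u + ...; c5 = -7/148.

The regular C-fraction coefficients are [-23/5, -15/46, 7/92, 23/28, -37/28, -7/148].


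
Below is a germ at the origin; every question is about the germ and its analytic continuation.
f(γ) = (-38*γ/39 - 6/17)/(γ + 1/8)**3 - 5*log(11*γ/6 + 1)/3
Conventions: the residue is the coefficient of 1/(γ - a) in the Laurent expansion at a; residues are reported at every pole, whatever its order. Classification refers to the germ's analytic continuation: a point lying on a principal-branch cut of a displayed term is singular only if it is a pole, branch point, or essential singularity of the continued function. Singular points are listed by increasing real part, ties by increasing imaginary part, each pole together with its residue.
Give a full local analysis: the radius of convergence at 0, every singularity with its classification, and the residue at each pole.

Radius of convergence at 0: 1/8.
At -6/11: a logarithmic branch point.
At -1/8: a pole of order 3; residue 0.

Denominator factor (γ + 1/8)^3: pole of order 3 at -1/8, modulus 1/8.
Branch term (-5/3)*log(1 - γ/(-6/11)): its argument vanishes at γ = -6/11, a logarithmic branch point, modulus 6/11.
The radius of convergence is the smallest modulus among the singular points: 1/8.
The branch term is analytic at -1/8 and contributes nothing to the residue; only the rational part matters.
At the order-3 pole -1/8 set g(γ) = (γ - (-1/8))^3*(rational part) = -38*γ/39 - 6/17.
Order-3 pole: residue = g''(a)/2; g''(-1/8) = 0, so the residue is 0.
List the singular points by increasing real part (a conjugate pair: the negative imaginary part first).


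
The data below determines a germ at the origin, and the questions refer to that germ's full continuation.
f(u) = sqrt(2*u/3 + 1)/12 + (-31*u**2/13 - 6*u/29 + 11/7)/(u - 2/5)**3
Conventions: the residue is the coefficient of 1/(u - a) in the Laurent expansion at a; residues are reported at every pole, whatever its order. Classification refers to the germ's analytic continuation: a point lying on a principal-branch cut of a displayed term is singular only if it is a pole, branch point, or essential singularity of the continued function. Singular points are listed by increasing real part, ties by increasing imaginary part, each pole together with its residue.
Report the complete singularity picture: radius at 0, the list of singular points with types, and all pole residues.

Denominator factor (u - 2/5)^3: pole of order 3 at 2/5, modulus 2/5.
Branch term (1/12)*sqrt(1 - u/(-3/2)): its argument vanishes at u = -3/2, a square-root branch point, modulus 3/2.
The radius of convergence is the smallest modulus among the singular points: 2/5.
The branch term is analytic at 2/5 and contributes nothing to the residue; only the rational part matters.
At the order-3 pole 2/5 set g(u) = (u - (2/5))^3*(rational part) = -31*u**2/13 - 6*u/29 + 11/7.
Order-3 pole: residue = g''(a)/2; g''(2/5) = -62/13, so the residue is -31/13.
List the singular points by increasing real part (a conjugate pair: the negative imaginary part first).

Radius of convergence at 0: 2/5.
At -3/2: an algebraic (square-root) branch point.
At 2/5: a pole of order 3; residue -31/13.
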